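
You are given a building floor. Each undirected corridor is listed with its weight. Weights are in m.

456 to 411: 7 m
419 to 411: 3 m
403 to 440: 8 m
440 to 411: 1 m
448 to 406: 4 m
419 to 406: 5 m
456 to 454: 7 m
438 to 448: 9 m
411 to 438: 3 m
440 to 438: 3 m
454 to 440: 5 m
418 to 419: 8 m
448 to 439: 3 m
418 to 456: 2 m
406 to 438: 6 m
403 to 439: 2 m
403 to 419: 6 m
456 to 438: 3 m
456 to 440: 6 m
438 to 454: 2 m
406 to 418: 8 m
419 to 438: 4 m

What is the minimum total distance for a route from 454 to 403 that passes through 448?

16 m

Best 454 to 448: 454–438–448 costing 11
Shortest 448→403: 448–439–403 = 5
Total via 448: 11 + 5 = 16 m.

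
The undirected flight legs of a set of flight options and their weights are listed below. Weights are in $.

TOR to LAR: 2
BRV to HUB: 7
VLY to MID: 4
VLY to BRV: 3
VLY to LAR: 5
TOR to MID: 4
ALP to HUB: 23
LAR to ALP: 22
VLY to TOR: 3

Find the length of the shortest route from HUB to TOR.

$13

Enumerating some paths:
HUB → BRV → VLY → MID → TOR: 7+3+4+4 = 18
HUB → BRV → VLY → LAR → TOR: 7+3+5+2 = 17
HUB → BRV → VLY → TOR: 7+3+3 = 13
Cheapest is HUB → BRV → VLY → TOR at $13.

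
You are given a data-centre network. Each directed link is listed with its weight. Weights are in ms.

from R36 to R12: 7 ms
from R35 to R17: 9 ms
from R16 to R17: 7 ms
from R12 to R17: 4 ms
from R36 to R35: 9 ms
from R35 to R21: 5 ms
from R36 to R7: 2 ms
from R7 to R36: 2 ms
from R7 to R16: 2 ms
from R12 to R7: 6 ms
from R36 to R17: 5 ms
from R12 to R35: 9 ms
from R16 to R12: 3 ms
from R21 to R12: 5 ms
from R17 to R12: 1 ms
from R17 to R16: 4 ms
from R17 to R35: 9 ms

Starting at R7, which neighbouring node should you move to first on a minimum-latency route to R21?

R36

Enumerating some paths:
R7 → R16 → R12 → R35 → R21: 2+3+9+5 = 19
R7 → R36 → R35 → R21: 2+9+5 = 16
The minimum is 16 ms via R7 → R36 → R35 → R21.
So from R7 the first move is to R36.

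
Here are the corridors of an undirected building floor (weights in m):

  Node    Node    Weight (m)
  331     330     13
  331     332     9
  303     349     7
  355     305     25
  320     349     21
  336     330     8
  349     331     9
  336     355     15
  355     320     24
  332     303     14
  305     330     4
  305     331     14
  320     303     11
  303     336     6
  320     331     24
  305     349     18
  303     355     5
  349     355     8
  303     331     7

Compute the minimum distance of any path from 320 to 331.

Candidate routes:
320–331: 24 = 24
320–303–331: 11+7 = 18
The minimum is 18 m via 320–303–331.

18 m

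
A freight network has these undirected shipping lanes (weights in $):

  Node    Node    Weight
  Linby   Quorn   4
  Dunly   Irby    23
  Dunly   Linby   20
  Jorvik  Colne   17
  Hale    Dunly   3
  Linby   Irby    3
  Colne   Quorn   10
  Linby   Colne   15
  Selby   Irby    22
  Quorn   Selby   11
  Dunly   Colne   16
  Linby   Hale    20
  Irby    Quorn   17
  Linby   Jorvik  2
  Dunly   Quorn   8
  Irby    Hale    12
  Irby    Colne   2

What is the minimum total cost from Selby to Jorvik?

$17

Enumerating some paths:
Selby - Quorn - Linby - Jorvik: 11+4+2 = 17
Selby - Quorn - Colne - Irby - Linby - Jorvik: 11+10+2+3+2 = 28
Selby - Irby - Linby - Jorvik: 22+3+2 = 27
Cheapest is Selby - Quorn - Linby - Jorvik at $17.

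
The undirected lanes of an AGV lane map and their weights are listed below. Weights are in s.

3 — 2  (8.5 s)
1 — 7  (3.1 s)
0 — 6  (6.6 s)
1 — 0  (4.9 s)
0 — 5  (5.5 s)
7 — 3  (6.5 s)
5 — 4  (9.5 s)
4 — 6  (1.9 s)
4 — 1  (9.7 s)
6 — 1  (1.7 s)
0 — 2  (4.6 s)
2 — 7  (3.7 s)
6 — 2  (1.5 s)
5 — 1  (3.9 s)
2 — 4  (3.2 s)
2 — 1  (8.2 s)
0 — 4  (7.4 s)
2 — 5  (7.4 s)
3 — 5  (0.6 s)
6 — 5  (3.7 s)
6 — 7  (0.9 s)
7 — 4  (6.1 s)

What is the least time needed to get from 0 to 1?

Running Dijkstra from 0:
0: 0
2: 4.6  (via 0)
1: 4.9  (via 0)
Shortest route: 0 → 1 = 4.9 s.

4.9 s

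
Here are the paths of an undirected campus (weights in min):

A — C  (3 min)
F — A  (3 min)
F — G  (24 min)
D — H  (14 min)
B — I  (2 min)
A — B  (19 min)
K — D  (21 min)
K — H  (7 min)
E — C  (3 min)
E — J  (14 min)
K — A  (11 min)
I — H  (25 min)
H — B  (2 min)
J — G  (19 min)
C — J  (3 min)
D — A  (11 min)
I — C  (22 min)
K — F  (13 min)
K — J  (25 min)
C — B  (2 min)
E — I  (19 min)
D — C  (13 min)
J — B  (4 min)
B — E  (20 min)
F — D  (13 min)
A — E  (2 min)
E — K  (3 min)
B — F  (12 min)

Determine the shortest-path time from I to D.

17 min

Running Dijkstra from I:
I: 0
B: 2  (via I)
C: 4  (via B)
H: 4  (via B)
J: 6  (via B)
A: 7  (via C)
E: 7  (via C)
F: 10  (via A)
K: 10  (via E)
D: 17  (via C)
Shortest route: I → B → C → D = 17 min.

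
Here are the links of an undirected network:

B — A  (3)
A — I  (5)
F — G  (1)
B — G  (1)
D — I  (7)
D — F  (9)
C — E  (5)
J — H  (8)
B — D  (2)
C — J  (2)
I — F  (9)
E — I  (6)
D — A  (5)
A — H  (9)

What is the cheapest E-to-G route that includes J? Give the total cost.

Best E to J: E–C–J costing 7
Best J to G: J–H–A–B–G costing 21
Total via J: 7 + 21 = 28.

28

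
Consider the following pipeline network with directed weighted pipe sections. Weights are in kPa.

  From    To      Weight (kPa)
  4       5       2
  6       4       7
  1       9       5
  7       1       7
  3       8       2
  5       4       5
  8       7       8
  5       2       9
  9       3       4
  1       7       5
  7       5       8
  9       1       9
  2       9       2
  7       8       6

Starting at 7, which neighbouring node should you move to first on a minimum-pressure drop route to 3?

1

Compare a few routes:
7 → 1 → 9 → 3: 7+5+4 = 16
7 → 5 → 2 → 9 → 3: 8+9+2+4 = 23
Cheapest is 7 → 1 → 9 → 3 at 16 kPa.
So from 7 the first move is to 1.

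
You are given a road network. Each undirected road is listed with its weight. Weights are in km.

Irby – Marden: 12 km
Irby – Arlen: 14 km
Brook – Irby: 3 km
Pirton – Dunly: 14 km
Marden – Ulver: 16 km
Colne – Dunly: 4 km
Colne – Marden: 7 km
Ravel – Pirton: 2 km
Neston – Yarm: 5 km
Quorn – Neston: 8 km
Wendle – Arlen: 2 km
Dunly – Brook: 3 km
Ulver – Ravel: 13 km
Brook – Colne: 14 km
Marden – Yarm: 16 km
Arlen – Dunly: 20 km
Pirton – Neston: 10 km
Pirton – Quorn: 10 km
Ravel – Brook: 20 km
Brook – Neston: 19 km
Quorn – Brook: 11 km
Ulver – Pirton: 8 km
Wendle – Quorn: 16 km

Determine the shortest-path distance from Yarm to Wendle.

29 km

Shortest distances from Yarm:
Yarm: 0
Neston: 5  (via Yarm)
Quorn: 13  (via Neston)
Pirton: 15  (via Neston)
Marden: 16  (via Yarm)
Ravel: 17  (via Pirton)
Colne: 23  (via Marden)
Ulver: 23  (via Pirton)
Brook: 24  (via Neston)
Dunly: 27  (via Colne)
Irby: 27  (via Brook)
Wendle: 29  (via Quorn)
Shortest route: Yarm–Neston–Quorn–Wendle = 29 km.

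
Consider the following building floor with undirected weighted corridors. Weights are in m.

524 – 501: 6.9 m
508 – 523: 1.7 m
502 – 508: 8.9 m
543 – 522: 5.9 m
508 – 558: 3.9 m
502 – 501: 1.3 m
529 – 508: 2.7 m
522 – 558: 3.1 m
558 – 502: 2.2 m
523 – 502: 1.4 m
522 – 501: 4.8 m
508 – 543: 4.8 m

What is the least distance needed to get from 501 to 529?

7.1 m

Settle nodes by increasing distance from 501:
501: 0
502: 1.3  (via 501)
523: 2.7  (via 502)
558: 3.5  (via 502)
508: 4.4  (via 523)
522: 4.8  (via 501)
524: 6.9  (via 501)
529: 7.1  (via 508)
Shortest route: 501–502–523–508–529 = 7.1 m.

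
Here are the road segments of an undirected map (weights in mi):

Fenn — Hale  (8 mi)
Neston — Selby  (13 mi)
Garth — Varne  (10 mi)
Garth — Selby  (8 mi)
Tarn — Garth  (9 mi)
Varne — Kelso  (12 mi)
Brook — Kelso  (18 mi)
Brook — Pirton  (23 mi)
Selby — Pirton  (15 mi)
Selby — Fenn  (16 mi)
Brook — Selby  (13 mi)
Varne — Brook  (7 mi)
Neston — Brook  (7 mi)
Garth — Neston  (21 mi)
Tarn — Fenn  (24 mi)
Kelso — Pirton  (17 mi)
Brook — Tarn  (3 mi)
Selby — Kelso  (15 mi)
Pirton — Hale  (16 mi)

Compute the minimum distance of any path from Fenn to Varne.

Shortest distances from Fenn:
Fenn: 0
Hale: 8  (via Fenn)
Selby: 16  (via Fenn)
Garth: 24  (via Selby)
Tarn: 24  (via Fenn)
Pirton: 24  (via Hale)
Brook: 27  (via Tarn)
Neston: 29  (via Selby)
Kelso: 31  (via Selby)
Varne: 34  (via Garth)
Shortest route: Fenn → Selby → Garth → Varne = 34 mi.

34 mi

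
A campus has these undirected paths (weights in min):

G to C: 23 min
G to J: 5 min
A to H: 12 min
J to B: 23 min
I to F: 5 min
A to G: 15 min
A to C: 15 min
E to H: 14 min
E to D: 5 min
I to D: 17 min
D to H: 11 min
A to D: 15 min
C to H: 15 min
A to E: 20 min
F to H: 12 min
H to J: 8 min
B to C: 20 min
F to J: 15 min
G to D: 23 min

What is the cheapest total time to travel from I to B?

43 min

Shortest distances from I:
I: 0
F: 5  (via I)
D: 17  (via I)
H: 17  (via F)
J: 20  (via F)
E: 22  (via D)
G: 25  (via J)
A: 29  (via H)
C: 32  (via H)
B: 43  (via J)
Shortest route: I–F–J–B = 43 min.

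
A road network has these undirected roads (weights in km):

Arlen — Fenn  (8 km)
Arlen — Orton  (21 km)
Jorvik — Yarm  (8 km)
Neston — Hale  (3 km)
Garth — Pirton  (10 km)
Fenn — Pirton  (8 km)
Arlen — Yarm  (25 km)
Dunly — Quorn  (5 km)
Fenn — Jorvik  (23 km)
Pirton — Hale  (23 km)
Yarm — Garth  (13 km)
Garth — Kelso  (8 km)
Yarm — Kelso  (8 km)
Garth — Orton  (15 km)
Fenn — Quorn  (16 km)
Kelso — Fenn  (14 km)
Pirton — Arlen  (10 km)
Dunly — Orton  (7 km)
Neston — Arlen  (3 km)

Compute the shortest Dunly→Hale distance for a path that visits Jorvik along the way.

Shortest Dunly→Jorvik: Dunly → Orton → Garth → Yarm → Jorvik = 43
Shortest Jorvik→Hale: Jorvik → Fenn → Arlen → Neston → Hale = 37
Total via Jorvik: 43 + 37 = 80 km.

80 km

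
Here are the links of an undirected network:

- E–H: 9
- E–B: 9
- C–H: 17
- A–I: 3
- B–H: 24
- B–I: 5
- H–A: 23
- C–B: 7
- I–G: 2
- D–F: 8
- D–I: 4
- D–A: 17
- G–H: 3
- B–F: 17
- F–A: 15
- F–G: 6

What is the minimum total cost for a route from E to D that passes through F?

26

Best E to F: E–H–G–F costing 18
Shortest F→D: F–D = 8
Total via F: 18 + 8 = 26.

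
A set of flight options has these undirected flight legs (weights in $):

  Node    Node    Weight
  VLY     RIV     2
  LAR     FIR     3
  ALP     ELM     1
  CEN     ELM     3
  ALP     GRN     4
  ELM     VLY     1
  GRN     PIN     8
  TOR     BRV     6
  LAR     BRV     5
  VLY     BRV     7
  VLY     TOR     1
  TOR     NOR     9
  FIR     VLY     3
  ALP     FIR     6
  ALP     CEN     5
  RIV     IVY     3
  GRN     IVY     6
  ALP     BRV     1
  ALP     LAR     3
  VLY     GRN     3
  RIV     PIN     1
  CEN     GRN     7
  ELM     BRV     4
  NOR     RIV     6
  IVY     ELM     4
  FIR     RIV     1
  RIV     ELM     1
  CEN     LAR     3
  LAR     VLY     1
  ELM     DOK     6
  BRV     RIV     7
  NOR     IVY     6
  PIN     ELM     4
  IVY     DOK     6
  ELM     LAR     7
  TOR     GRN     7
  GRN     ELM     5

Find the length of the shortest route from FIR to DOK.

Candidate routes:
FIR - RIV - ELM - DOK: 1+1+6 = 8
FIR - VLY - ELM - DOK: 3+1+6 = 10
FIR - RIV - VLY - ELM - DOK: 1+2+1+6 = 10
FIR - RIV - IVY - DOK: 1+3+6 = 10
The minimum is $8 via FIR - RIV - ELM - DOK.

$8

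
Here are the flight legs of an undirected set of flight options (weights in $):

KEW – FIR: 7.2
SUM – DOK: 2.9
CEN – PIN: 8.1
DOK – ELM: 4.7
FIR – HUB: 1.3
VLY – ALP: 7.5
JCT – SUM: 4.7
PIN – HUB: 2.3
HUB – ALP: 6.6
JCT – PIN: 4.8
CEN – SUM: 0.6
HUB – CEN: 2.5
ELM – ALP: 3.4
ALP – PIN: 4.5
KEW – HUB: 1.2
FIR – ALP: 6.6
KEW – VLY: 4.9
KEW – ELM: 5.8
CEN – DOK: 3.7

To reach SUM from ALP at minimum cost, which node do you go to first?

Enumerating some paths:
ALP–FIR–HUB–CEN–SUM: 6.6+1.3+2.5+0.6 = 11
ALP–HUB–CEN–SUM: 6.6+2.5+0.6 = 9.7
ALP–PIN–HUB–CEN–SUM: 4.5+2.3+2.5+0.6 = 9.9
The minimum is $9.7 via ALP–HUB–CEN–SUM.
So from ALP the first move is to HUB.

HUB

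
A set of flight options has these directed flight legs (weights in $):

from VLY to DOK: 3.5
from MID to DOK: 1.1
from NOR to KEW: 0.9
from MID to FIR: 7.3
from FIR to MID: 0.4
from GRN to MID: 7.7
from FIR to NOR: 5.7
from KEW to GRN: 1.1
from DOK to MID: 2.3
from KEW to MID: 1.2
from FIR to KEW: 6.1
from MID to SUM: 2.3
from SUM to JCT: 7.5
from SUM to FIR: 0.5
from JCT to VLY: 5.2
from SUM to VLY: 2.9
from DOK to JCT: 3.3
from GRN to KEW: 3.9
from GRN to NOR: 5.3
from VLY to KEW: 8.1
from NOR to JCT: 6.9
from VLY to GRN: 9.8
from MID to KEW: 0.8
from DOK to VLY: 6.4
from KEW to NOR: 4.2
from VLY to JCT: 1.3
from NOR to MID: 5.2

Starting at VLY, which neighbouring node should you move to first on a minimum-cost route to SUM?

Candidate routes:
VLY–DOK–MID–SUM: 3.5+2.3+2.3 = 8.1
VLY–KEW–GRN–MID–SUM: 8.1+1.1+7.7+2.3 = 19.2
VLY–GRN–KEW–MID–SUM: 9.8+3.9+1.2+2.3 = 17.2
VLY–KEW–MID–SUM: 8.1+1.2+2.3 = 11.6
The minimum is $8.1 via VLY–DOK–MID–SUM.
So from VLY the first move is to DOK.

DOK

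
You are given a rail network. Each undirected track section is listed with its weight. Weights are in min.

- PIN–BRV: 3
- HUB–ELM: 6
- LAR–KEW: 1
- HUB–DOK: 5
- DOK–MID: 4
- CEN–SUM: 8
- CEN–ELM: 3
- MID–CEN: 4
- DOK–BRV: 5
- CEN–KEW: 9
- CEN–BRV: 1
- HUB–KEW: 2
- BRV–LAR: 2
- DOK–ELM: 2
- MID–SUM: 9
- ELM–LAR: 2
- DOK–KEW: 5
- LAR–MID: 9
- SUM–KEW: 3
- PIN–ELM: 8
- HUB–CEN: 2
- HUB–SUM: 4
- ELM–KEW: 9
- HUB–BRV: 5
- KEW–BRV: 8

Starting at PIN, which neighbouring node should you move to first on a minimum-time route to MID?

Compare a few routes:
PIN → BRV → LAR → ELM → DOK → MID: 3+2+2+2+4 = 13
PIN → BRV → CEN → ELM → DOK → MID: 3+1+3+2+4 = 13
PIN → BRV → DOK → MID: 3+5+4 = 12
PIN → BRV → CEN → MID: 3+1+4 = 8
Cheapest is PIN → BRV → CEN → MID at 8 min.
So from PIN the first move is to BRV.

BRV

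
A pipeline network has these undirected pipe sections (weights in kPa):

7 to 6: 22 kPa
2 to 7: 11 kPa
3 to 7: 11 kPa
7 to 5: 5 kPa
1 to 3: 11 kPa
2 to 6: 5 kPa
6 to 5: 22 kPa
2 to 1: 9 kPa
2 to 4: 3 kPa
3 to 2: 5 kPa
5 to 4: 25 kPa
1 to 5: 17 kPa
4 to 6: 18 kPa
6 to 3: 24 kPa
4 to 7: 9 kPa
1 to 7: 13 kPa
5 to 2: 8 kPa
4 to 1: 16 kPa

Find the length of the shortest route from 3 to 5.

Candidate routes:
3 → 2 → 7 → 5: 5+11+5 = 21
3 → 2 → 5: 5+8 = 13
3 → 7 → 5: 11+5 = 16
3 → 2 → 4 → 7 → 5: 5+3+9+5 = 22
The minimum is 13 kPa via 3 → 2 → 5.

13 kPa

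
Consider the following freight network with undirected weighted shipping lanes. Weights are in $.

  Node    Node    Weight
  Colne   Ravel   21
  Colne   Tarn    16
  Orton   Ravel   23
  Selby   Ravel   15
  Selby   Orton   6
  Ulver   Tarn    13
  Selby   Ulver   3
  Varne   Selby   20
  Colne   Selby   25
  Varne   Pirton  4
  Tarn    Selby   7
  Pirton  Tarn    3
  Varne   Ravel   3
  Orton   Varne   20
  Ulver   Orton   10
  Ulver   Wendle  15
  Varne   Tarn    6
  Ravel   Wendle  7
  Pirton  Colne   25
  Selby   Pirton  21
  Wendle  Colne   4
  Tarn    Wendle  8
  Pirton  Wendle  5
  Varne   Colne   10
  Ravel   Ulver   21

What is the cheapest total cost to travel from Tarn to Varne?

Enumerating some paths:
Tarn–Varne: 6 = 6
Tarn–Pirton–Varne: 3+4 = 7
The minimum is $6 via Tarn–Varne.

$6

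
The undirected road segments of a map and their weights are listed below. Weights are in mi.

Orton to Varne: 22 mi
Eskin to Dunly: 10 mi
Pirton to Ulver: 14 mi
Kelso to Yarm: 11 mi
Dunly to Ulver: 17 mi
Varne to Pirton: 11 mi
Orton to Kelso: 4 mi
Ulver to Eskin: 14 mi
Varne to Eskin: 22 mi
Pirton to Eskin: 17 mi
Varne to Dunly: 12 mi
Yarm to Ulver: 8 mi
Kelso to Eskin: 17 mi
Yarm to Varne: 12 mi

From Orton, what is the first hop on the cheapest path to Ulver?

Enumerating some paths:
Orton - Kelso - Yarm - Ulver: 4+11+8 = 23
Orton - Varne - Pirton - Ulver: 22+11+14 = 47
Orton - Kelso - Eskin - Ulver: 4+17+14 = 35
Orton - Varne - Yarm - Ulver: 22+12+8 = 42
The minimum is 23 mi via Orton - Kelso - Yarm - Ulver.
So from Orton the first move is to Kelso.

Kelso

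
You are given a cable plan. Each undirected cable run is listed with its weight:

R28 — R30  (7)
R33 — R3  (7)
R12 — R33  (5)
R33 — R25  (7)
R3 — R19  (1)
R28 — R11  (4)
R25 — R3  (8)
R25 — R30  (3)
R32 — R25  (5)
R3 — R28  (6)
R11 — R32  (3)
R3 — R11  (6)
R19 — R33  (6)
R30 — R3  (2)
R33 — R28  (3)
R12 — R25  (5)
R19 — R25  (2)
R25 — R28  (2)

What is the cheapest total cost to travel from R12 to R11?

Enumerating some paths:
R12–R25–R28–R11: 5+2+4 = 11
R12–R25–R32–R11: 5+5+3 = 13
R12–R33–R28–R11: 5+3+4 = 12
The minimum is 11 via R12–R25–R28–R11.

11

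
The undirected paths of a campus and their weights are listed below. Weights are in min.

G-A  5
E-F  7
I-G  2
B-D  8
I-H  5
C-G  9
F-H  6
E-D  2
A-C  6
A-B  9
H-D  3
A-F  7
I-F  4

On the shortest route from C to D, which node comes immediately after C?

Candidate routes:
C - G - I - H - D: 9+2+5+3 = 19
C - A - G - I - H - D: 6+5+2+5+3 = 21
The minimum is 19 min via C - G - I - H - D.
So from C the first move is to G.

G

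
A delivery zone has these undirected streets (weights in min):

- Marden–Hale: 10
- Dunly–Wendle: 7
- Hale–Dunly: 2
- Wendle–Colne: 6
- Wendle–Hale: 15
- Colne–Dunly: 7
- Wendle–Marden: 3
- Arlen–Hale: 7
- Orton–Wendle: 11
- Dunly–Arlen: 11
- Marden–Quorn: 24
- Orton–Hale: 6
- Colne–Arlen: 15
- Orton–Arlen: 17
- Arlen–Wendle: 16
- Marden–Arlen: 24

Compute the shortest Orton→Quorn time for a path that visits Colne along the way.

Shortest Orton→Colne: Orton → Hale → Dunly → Colne = 15
Shortest Colne→Quorn: Colne → Wendle → Marden → Quorn = 33
Total via Colne: 15 + 33 = 48 min.

48 min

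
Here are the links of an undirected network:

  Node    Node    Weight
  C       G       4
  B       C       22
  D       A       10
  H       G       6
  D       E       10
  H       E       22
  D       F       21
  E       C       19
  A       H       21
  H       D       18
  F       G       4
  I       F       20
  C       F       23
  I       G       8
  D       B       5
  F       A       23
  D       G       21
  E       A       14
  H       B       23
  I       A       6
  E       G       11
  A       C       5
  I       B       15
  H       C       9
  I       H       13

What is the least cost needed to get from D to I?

16

Enumerating some paths:
D - A - I: 10+6 = 16
D - A - C - G - I: 10+5+4+8 = 27
D - B - I: 5+15 = 20
The minimum is 16 via D - A - I.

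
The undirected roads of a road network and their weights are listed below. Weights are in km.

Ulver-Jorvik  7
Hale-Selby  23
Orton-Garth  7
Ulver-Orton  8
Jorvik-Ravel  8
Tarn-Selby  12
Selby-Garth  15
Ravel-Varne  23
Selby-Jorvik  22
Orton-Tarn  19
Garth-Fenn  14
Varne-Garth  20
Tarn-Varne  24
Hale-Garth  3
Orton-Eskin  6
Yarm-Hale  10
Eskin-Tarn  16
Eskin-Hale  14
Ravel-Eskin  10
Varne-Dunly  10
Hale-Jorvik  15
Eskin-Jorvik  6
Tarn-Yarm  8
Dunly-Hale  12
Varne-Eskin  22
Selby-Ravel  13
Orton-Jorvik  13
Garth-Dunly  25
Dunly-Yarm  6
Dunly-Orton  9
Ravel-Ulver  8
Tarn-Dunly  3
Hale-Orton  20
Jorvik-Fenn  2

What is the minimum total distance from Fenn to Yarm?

27 km

Compare a few routes:
Fenn → Jorvik → Hale → Yarm: 2+15+10 = 27
Fenn → Jorvik → Eskin → Orton → Dunly → Yarm: 2+6+6+9+6 = 29
Fenn → Jorvik → Orton → Dunly → Yarm: 2+13+9+6 = 30
Fenn → Jorvik → Ulver → Orton → Dunly → Yarm: 2+7+8+9+6 = 32
Cheapest is Fenn → Jorvik → Hale → Yarm at 27 km.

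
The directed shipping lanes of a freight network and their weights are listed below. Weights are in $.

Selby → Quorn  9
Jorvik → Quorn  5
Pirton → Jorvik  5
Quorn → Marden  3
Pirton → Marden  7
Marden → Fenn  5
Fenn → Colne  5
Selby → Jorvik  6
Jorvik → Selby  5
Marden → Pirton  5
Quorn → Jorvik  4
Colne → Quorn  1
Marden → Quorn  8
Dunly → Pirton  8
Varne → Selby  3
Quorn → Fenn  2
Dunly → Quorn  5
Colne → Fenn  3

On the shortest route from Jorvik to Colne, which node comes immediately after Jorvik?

Compare a few routes:
Jorvik → Quorn → Fenn → Colne: 5+2+5 = 12
Jorvik → Quorn → Marden → Fenn → Colne: 5+3+5+5 = 18
Jorvik → Selby → Quorn → Fenn → Colne: 5+9+2+5 = 21
The minimum is $12 via Jorvik → Quorn → Fenn → Colne.
So from Jorvik the first move is to Quorn.

Quorn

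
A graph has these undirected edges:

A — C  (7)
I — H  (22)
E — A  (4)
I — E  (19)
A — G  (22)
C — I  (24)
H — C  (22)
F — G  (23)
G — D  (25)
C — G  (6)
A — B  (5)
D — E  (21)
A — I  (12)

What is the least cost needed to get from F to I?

48

Candidate routes:
F → G → C → A → I: 23+6+7+12 = 48
F → G → C → I: 23+6+24 = 53
F → G → A → I: 23+22+12 = 57
Cheapest is F → G → C → A → I at 48.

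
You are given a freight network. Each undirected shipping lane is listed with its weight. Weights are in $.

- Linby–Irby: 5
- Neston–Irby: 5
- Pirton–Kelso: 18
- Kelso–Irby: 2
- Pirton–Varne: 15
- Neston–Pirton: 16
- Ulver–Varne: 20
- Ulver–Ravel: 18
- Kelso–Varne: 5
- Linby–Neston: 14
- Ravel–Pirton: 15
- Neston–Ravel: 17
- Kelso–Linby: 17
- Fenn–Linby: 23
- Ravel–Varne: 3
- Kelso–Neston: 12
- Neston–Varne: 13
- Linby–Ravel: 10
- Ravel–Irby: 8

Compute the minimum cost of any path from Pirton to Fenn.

$48

Enumerating some paths:
Pirton - Varne - Ravel - Linby - Fenn: 15+3+10+23 = 51
Pirton - Ravel - Linby - Fenn: 15+10+23 = 48
Pirton - Varne - Kelso - Irby - Linby - Fenn: 15+5+2+5+23 = 50
Pirton - Neston - Irby - Linby - Fenn: 16+5+5+23 = 49
The minimum is $48 via Pirton - Ravel - Linby - Fenn.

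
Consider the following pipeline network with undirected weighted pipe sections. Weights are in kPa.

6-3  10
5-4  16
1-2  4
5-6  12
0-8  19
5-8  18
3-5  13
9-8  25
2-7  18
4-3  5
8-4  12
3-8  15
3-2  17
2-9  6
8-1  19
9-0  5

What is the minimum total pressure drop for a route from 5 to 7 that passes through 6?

Best 5 to 6: 5 → 6 costing 12
Best 6 to 7: 6 → 3 → 2 → 7 costing 45
Total via 6: 12 + 45 = 57 kPa.

57 kPa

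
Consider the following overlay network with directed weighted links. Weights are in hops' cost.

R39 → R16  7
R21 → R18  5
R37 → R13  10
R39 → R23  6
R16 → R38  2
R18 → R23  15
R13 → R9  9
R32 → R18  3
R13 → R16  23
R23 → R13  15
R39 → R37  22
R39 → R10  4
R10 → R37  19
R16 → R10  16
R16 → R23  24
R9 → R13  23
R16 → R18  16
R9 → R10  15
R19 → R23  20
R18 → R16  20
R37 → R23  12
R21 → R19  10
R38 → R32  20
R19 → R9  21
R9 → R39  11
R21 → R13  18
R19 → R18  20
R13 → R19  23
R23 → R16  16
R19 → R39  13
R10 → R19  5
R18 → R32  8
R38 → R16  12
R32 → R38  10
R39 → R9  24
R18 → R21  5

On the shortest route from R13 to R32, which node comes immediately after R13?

R16

Compare a few routes:
R13 → R9 → R39 → R16 → R38 → R32: 9+11+7+2+20 = 49
R13 → R16 → R18 → R32: 23+16+8 = 47
R13 → R16 → R38 → R32: 23+2+20 = 45
Cheapest is R13 → R16 → R38 → R32 at 45 hops' cost.
So from R13 the first move is to R16.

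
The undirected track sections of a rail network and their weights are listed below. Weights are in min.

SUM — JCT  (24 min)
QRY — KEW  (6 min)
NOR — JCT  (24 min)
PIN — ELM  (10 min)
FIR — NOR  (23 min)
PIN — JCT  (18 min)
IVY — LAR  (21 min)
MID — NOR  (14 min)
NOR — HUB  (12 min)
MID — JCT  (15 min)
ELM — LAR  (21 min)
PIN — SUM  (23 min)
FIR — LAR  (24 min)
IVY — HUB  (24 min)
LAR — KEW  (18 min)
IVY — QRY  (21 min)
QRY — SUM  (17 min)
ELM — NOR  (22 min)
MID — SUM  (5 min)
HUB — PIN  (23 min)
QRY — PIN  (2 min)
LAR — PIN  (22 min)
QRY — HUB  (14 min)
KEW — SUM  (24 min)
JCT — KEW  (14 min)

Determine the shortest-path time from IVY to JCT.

41 min

Enumerating some paths:
IVY - QRY - SUM - MID - JCT: 21+17+5+15 = 58
IVY - QRY - PIN - JCT: 21+2+18 = 41
IVY - LAR - KEW - JCT: 21+18+14 = 53
IVY - HUB - QRY - KEW - JCT: 24+14+6+14 = 58
The minimum is 41 min via IVY - QRY - PIN - JCT.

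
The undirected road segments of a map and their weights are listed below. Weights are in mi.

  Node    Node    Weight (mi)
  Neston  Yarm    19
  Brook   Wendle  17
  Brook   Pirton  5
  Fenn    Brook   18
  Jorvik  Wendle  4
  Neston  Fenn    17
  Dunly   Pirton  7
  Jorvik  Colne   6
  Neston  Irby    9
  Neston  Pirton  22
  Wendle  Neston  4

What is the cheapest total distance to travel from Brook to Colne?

Shortest distances from Brook:
Brook: 0
Pirton: 5  (via Brook)
Dunly: 12  (via Pirton)
Wendle: 17  (via Brook)
Fenn: 18  (via Brook)
Neston: 21  (via Wendle)
Jorvik: 21  (via Wendle)
Colne: 27  (via Jorvik)
Shortest route: Brook–Wendle–Jorvik–Colne = 27 mi.

27 mi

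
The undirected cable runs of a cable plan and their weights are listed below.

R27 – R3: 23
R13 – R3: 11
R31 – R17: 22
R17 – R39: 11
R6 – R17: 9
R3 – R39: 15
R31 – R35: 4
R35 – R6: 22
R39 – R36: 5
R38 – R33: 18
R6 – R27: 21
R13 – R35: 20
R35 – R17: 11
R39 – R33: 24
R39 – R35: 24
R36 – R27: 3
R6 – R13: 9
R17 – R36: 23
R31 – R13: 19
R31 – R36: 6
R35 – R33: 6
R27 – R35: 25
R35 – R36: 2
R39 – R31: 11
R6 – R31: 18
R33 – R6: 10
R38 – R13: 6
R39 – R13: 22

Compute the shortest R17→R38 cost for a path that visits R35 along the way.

Shortest R17→R35: R17 → R35 = 11
Best R35 to R38: R35 → R33 → R38 costing 24
Total via R35: 11 + 24 = 35.

35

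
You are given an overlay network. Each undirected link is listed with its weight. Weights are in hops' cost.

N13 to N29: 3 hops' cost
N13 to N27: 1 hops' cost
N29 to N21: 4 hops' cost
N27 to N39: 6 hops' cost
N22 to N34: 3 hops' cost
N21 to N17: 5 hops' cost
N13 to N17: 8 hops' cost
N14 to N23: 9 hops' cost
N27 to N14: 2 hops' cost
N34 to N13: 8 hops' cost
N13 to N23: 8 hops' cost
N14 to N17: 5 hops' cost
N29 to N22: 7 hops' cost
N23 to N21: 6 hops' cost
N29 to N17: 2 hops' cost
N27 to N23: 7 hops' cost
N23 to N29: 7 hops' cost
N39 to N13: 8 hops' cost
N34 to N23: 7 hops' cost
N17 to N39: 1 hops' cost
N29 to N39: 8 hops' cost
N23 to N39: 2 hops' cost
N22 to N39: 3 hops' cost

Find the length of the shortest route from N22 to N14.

Running Dijkstra from N22:
N22: 0
N34: 3  (via N22)
N39: 3  (via N22)
N17: 4  (via N39)
N23: 5  (via N39)
N29: 6  (via N17)
N27: 9  (via N39)
N13: 9  (via N29)
N21: 9  (via N17)
N14: 9  (via N17)
Shortest route: N22 → N39 → N17 → N14 = 9 hops' cost.

9 hops' cost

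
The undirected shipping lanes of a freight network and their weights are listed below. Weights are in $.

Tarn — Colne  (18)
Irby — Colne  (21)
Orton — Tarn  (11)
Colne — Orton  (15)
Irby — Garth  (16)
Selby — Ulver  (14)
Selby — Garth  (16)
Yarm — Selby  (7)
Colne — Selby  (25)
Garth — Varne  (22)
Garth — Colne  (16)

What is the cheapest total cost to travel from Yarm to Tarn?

$50

Running Dijkstra from Yarm:
Yarm: 0
Selby: 7  (via Yarm)
Ulver: 21  (via Selby)
Garth: 23  (via Selby)
Colne: 32  (via Selby)
Irby: 39  (via Garth)
Varne: 45  (via Garth)
Orton: 47  (via Colne)
Tarn: 50  (via Colne)
Shortest route: Yarm–Selby–Colne–Tarn = $50.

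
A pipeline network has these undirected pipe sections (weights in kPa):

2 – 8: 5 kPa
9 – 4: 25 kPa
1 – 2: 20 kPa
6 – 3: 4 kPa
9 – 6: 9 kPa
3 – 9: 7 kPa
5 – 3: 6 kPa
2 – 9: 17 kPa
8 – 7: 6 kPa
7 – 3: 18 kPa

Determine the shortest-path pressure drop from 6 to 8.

28 kPa

Running Dijkstra from 6:
6: 0
3: 4  (via 6)
9: 9  (via 6)
5: 10  (via 3)
7: 22  (via 3)
2: 26  (via 9)
8: 28  (via 7)
Shortest route: 6–3–7–8 = 28 kPa.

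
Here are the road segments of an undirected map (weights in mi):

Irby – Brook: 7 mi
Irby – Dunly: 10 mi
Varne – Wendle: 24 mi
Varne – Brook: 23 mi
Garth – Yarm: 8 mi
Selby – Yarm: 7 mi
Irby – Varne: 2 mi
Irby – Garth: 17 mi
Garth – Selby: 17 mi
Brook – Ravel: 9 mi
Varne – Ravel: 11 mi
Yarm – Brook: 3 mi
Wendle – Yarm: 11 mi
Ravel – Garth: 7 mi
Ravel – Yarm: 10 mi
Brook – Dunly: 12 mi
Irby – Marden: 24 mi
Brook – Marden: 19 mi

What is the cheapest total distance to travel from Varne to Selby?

Candidate routes:
Varne → Ravel → Yarm → Selby: 11+10+7 = 28
Varne → Irby → Brook → Yarm → Selby: 2+7+3+7 = 19
Varne → Ravel → Brook → Yarm → Selby: 11+9+3+7 = 30
Cheapest is Varne → Irby → Brook → Yarm → Selby at 19 mi.

19 mi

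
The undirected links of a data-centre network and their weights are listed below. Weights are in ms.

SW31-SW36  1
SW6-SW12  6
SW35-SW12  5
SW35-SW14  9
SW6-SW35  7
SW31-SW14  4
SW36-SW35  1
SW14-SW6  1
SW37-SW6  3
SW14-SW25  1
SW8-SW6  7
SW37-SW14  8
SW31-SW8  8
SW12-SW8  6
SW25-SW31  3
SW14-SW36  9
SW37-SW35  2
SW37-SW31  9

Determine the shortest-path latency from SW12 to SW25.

Settle nodes by increasing distance from SW12:
SW12: 0
SW35: 5  (via SW12)
SW8: 6  (via SW12)
SW6: 6  (via SW12)
SW36: 6  (via SW35)
SW37: 7  (via SW35)
SW31: 7  (via SW36)
SW14: 7  (via SW6)
SW25: 8  (via SW14)
Shortest route: SW12 → SW6 → SW14 → SW25 = 8 ms.

8 ms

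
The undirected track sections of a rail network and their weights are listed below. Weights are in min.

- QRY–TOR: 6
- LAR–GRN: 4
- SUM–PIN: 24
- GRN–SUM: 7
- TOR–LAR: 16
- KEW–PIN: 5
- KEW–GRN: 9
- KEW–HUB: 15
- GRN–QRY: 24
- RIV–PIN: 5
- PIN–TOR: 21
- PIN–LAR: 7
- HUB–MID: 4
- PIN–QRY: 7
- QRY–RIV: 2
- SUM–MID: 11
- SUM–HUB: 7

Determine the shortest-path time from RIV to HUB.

Shortest distances from RIV:
RIV: 0
QRY: 2  (via RIV)
PIN: 5  (via RIV)
TOR: 8  (via QRY)
KEW: 10  (via PIN)
LAR: 12  (via PIN)
GRN: 16  (via LAR)
SUM: 23  (via GRN)
HUB: 25  (via KEW)
Shortest route: RIV–PIN–KEW–HUB = 25 min.

25 min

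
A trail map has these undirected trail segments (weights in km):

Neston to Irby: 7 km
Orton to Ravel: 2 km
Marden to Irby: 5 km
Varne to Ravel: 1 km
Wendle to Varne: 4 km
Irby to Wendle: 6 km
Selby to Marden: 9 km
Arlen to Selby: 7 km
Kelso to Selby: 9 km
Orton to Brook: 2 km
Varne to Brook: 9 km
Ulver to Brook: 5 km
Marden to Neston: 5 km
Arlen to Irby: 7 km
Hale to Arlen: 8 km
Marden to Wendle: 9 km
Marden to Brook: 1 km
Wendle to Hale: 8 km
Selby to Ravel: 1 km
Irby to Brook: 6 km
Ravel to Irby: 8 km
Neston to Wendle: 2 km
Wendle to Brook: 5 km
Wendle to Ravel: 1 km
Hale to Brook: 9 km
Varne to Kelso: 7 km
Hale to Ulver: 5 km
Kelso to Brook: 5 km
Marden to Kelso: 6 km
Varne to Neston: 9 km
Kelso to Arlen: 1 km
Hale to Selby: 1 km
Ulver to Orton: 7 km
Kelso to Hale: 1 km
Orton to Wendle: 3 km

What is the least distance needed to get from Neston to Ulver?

10 km

Candidate routes:
Neston - Wendle - Brook - Ulver: 2+5+5 = 12
Neston - Wendle - Ravel - Selby - Hale - Ulver: 2+1+1+1+5 = 10
Neston - Marden - Brook - Ulver: 5+1+5 = 11
The minimum is 10 km via Neston - Wendle - Ravel - Selby - Hale - Ulver.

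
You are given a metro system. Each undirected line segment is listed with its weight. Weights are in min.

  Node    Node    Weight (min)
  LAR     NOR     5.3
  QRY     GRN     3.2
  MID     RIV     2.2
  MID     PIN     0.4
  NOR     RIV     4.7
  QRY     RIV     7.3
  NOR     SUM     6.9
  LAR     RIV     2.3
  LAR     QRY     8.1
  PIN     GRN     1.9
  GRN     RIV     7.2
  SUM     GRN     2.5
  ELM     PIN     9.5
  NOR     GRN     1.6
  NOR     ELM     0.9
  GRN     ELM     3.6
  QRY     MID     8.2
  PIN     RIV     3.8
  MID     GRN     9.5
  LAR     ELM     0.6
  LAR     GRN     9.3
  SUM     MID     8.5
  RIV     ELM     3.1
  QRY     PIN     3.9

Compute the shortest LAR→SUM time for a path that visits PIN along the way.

Best LAR to PIN: LAR–RIV–MID–PIN costing 4.9
Best PIN to SUM: PIN–GRN–SUM costing 4.4
Total via PIN: 4.9 + 4.4 = 9.3 min.

9.3 min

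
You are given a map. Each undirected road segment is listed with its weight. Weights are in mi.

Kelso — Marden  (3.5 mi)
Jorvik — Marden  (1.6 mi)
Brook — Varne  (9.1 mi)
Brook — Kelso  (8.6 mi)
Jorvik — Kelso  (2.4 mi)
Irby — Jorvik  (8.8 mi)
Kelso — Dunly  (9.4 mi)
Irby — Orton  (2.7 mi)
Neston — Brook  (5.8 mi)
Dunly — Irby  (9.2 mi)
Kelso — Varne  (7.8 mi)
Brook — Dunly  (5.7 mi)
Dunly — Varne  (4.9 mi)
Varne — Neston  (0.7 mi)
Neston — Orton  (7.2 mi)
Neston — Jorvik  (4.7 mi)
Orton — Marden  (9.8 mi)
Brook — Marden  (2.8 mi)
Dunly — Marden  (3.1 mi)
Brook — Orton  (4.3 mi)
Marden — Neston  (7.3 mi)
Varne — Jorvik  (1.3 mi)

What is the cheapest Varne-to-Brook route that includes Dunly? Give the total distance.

10.6 mi

Best Varne to Dunly: Varne → Dunly costing 4.9
Best Dunly to Brook: Dunly → Brook costing 5.7
Total via Dunly: 4.9 + 5.7 = 10.6 mi.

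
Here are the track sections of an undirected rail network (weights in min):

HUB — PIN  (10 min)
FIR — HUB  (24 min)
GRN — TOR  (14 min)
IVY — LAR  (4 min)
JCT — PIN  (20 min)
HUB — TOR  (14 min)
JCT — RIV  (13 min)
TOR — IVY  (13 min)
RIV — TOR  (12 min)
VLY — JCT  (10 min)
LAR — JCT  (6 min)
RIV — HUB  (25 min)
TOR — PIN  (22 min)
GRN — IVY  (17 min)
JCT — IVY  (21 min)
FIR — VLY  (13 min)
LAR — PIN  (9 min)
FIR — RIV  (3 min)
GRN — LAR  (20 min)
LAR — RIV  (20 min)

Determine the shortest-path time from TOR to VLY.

28 min

Running Dijkstra from TOR:
TOR: 0
RIV: 12  (via TOR)
IVY: 13  (via TOR)
GRN: 14  (via TOR)
HUB: 14  (via TOR)
FIR: 15  (via RIV)
LAR: 17  (via IVY)
PIN: 22  (via TOR)
JCT: 23  (via LAR)
VLY: 28  (via FIR)
Shortest route: TOR → RIV → FIR → VLY = 28 min.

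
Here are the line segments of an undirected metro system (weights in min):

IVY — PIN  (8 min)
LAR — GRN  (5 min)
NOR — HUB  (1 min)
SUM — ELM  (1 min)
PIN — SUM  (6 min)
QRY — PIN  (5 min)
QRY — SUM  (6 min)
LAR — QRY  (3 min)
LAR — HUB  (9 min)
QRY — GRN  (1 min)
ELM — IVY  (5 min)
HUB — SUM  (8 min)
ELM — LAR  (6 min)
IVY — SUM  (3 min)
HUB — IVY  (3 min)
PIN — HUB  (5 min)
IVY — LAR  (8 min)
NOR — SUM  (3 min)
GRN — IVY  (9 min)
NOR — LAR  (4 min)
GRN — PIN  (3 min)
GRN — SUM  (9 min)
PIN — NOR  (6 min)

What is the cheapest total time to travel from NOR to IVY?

4 min

Running Dijkstra from NOR:
NOR: 0
HUB: 1  (via NOR)
SUM: 3  (via NOR)
LAR: 4  (via NOR)
ELM: 4  (via SUM)
IVY: 4  (via HUB)
Shortest route: NOR–HUB–IVY = 4 min.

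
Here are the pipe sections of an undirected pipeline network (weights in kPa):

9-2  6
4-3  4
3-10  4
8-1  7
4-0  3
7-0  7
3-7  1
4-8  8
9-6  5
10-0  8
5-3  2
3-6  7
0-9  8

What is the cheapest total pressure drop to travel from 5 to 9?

14 kPa

Compare a few routes:
5 - 3 - 6 - 9: 2+7+5 = 14
5 - 3 - 4 - 0 - 9: 2+4+3+8 = 17
5 - 3 - 10 - 0 - 9: 2+4+8+8 = 22
5 - 3 - 7 - 0 - 9: 2+1+7+8 = 18
Cheapest is 5 - 3 - 6 - 9 at 14 kPa.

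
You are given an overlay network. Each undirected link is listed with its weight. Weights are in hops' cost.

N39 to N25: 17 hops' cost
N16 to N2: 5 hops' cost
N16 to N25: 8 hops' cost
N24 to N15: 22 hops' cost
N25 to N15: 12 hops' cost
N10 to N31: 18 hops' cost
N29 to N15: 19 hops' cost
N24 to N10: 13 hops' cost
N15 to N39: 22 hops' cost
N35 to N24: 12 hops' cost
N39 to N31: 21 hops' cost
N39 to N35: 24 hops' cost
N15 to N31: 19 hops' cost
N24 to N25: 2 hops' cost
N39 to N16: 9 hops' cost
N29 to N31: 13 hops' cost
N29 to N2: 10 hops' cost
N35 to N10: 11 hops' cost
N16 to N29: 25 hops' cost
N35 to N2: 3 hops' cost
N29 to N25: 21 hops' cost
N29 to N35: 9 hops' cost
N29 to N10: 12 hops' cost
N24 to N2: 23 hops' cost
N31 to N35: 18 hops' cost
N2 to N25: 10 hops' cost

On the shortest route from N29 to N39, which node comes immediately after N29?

N2

Compare a few routes:
N29–N2–N16–N39: 10+5+9 = 24
N29–N35–N2–N16–N39: 9+3+5+9 = 26
N29–N35–N39: 9+24 = 33
Cheapest is N29–N2–N16–N39 at 24 hops' cost.
So from N29 the first move is to N2.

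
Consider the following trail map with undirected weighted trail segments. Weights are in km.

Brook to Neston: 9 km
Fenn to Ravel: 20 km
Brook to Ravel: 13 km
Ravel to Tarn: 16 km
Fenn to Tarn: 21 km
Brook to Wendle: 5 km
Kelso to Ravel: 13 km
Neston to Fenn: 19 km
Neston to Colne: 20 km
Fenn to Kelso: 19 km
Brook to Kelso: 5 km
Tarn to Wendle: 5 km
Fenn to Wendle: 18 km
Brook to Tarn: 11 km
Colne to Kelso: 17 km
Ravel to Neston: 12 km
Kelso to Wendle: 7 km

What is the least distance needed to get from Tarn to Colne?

Candidate routes:
Tarn–Brook–Kelso–Colne: 11+5+17 = 33
Tarn–Wendle–Brook–Kelso–Colne: 5+5+5+17 = 32
Tarn–Wendle–Kelso–Colne: 5+7+17 = 29
Tarn–Wendle–Brook–Neston–Colne: 5+5+9+20 = 39
The minimum is 29 km via Tarn–Wendle–Kelso–Colne.

29 km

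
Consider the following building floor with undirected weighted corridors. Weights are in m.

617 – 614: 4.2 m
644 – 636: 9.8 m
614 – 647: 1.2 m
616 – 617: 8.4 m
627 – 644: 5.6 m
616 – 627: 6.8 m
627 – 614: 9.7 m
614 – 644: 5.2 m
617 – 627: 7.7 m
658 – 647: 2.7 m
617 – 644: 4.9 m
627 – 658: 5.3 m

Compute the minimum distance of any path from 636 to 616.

Shortest distances from 636:
636: 0
644: 9.8  (via 636)
617: 14.7  (via 644)
614: 15  (via 644)
627: 15.4  (via 644)
647: 16.2  (via 614)
658: 18.9  (via 647)
616: 22.2  (via 627)
Shortest route: 636 → 644 → 627 → 616 = 22.2 m.

22.2 m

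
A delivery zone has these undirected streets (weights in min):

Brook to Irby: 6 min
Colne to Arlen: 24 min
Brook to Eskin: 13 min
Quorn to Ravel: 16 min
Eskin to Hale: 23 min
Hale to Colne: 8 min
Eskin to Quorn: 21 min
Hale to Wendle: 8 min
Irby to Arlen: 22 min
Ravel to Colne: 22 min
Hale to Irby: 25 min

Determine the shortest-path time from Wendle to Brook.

Candidate routes:
Wendle - Hale - Colne - Ravel - Quorn - Eskin - Brook: 8+8+22+16+21+13 = 88
Wendle - Hale - Irby - Brook: 8+25+6 = 39
Wendle - Hale - Colne - Arlen - Irby - Brook: 8+8+24+22+6 = 68
Wendle - Hale - Eskin - Brook: 8+23+13 = 44
Cheapest is Wendle - Hale - Irby - Brook at 39 min.

39 min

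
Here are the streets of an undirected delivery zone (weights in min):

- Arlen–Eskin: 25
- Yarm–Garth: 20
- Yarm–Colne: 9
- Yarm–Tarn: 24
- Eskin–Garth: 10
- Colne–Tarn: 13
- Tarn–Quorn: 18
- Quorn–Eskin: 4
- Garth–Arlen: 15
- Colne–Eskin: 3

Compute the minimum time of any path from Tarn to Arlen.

41 min

Compare a few routes:
Tarn → Quorn → Eskin → Garth → Arlen: 18+4+10+15 = 47
Tarn → Colne → Eskin → Arlen: 13+3+25 = 41
Tarn → Colne → Yarm → Garth → Arlen: 13+9+20+15 = 57
Tarn → Quorn → Eskin → Arlen: 18+4+25 = 47
Cheapest is Tarn → Colne → Eskin → Arlen at 41 min.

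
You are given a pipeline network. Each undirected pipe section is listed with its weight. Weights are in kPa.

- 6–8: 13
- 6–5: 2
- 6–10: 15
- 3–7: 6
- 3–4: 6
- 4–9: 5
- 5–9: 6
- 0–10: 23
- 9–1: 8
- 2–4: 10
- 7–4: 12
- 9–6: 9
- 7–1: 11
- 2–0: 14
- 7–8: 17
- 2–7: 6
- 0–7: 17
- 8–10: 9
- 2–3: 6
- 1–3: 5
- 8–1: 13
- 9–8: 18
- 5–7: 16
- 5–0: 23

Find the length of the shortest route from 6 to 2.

23 kPa

Settle nodes by increasing distance from 6:
6: 0
5: 2  (via 6)
9: 8  (via 5)
4: 13  (via 9)
8: 13  (via 6)
10: 15  (via 6)
1: 16  (via 9)
7: 18  (via 5)
3: 19  (via 4)
2: 23  (via 4)
Shortest route: 6–5–9–4–2 = 23 kPa.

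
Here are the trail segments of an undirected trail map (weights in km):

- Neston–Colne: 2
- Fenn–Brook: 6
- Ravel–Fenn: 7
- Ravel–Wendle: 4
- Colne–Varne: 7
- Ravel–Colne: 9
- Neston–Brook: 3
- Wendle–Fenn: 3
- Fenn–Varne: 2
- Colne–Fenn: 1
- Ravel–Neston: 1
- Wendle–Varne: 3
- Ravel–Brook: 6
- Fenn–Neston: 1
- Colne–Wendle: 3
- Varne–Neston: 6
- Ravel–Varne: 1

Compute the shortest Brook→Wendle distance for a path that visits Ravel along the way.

8 km

Best Brook to Ravel: Brook–Neston–Ravel costing 4
Shortest Ravel→Wendle: Ravel–Wendle = 4
Total via Ravel: 4 + 4 = 8 km.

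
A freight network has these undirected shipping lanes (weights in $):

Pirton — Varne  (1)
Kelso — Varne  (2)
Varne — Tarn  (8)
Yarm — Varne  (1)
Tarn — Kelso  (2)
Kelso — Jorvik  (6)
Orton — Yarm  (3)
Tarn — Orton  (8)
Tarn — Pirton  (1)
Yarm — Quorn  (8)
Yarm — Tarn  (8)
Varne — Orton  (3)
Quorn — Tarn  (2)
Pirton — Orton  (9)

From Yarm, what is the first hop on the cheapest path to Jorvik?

Enumerating some paths:
Yarm–Orton–Varne–Kelso–Jorvik: 3+3+2+6 = 14
Yarm–Varne–Pirton–Tarn–Kelso–Jorvik: 1+1+1+2+6 = 11
Yarm–Varne–Kelso–Jorvik: 1+2+6 = 9
Cheapest is Yarm–Varne–Kelso–Jorvik at $9.
So from Yarm the first move is to Varne.

Varne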